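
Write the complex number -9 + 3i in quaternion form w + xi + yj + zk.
-9 + 3i + 0j + 0k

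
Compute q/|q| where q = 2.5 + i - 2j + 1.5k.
0.6804 + 0.2722i - 0.5443j + 0.4082k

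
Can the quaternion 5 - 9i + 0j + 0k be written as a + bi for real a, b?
Yes. The quaternion 5 - 9i has j- and k-coefficients y = z = 0, so it lies in the complex subalgebra spanned by 1 and i.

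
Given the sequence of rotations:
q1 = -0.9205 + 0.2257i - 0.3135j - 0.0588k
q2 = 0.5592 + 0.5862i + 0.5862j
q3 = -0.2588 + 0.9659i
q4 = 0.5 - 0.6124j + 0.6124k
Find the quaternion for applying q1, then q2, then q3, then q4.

q2 · q1 = -0.4633 - 0.4479i - 0.6804j - 0.349k
q3 · q2 · q1 = 0.5525 - 0.3316i + 0.5132j - 0.5669k
q4 · q3 · q2 · q1 = 0.9377 - 0.1329i - 0.2848j - 0.1482k
0.9377 - 0.1329i - 0.2848j - 0.1482k


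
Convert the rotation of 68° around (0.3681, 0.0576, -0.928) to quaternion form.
0.829 + 0.2058i + 0.0322j - 0.5189k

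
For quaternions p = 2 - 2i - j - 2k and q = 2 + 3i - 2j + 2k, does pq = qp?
No: pq = 12 - 4i - 8j + 7k ≠ 12 + 8i - 4j - 7k = qp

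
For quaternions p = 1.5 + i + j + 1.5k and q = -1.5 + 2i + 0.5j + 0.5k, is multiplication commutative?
No: pq = -5.5 + 1.25i + 1.75j - 3k ≠ -5.5 + 1.75i - 3.25j = qp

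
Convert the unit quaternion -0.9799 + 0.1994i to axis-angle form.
axis = (1, 0, 0), θ = 337°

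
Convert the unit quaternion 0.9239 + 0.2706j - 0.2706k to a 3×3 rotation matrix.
[[0.7071, 0.5, 0.5], [-0.5, 0.8536, -0.1464], [-0.5, -0.1464, 0.8536]]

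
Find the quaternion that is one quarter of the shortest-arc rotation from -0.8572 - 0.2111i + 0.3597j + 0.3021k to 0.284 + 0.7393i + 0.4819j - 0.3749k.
-0.8151 - 0.4152i + 0.1495j + 0.3753k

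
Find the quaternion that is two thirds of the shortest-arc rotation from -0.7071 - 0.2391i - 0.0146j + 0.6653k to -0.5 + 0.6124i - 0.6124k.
0.0857 - 0.6021i - 0.0066j + 0.7938k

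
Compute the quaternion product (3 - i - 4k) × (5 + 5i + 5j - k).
16 + 30i - 6j - 28k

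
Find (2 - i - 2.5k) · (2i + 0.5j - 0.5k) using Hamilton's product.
0.75 + 5.25i - 4.5j - 1.5k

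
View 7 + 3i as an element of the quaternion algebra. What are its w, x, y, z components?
7 + 3i + 0j + 0k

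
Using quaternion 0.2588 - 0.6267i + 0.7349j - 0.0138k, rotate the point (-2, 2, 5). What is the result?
(0.322, 3.805, -4.291)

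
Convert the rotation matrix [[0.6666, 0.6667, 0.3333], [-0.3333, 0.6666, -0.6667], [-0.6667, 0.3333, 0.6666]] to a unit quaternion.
0.866 + 0.2887i + 0.2887j - 0.2887k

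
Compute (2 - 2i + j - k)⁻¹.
0.2 + 0.2i - 0.1j + 0.1k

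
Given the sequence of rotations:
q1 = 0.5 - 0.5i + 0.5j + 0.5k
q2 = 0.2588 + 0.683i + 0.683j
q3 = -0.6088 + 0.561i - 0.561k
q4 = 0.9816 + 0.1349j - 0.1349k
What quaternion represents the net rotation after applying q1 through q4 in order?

q2 · q1 = 0.1294 + 0.5536i + 0.1294j + 0.8124k
q3 · q2 · q1 = 0.0664 - 0.1918i - 0.8451j - 0.4946k
q4 · q3 · q2 · q1 = 0.1125 - 0.369i - 0.7947j - 0.4686k
0.1125 - 0.369i - 0.7947j - 0.4686k


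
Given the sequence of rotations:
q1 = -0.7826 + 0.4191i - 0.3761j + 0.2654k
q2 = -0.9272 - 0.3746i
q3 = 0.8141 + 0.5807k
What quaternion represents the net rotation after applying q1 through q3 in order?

q2 · q1 = 0.8826 - 0.0954i + 0.4481j - 0.1052k
q3 · q2 · q1 = 0.7796 - 0.3379i + 0.3094j + 0.4269k
0.7796 - 0.3379i + 0.3094j + 0.4269k


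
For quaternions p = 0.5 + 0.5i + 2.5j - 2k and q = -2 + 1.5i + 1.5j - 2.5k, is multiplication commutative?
No: pq = -10.5 - 3.5i - 6j - 0.25k ≠ -10.5 + 3i - 2.5j + 5.75k = qp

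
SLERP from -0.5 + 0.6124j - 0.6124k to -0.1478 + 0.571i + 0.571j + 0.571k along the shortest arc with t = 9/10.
-0.2193 + 0.5583i + 0.6499j + 0.4667k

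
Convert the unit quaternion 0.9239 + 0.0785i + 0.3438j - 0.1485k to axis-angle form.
axis = (0.2052, 0.8985, -0.3881), θ = π/4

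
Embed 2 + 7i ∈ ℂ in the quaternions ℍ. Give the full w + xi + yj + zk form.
2 + 7i + 0j + 0k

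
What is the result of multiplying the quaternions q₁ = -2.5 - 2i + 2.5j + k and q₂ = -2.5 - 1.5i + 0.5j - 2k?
4 + 3.25i - 13j + 5.25k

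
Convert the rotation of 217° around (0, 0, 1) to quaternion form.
-0.3173 + 0.9483k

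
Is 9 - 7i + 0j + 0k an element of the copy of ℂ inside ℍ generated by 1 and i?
Yes. The quaternion 9 - 7i has j- and k-coefficients y = z = 0, so it lies in the complex subalgebra spanned by 1 and i.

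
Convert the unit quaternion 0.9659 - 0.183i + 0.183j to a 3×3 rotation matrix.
[[0.933, -0.067, 0.3535], [-0.067, 0.933, 0.3535], [-0.3535, -0.3535, 0.866]]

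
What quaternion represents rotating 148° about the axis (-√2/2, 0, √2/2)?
0.2756 - 0.6797i + 0.6797k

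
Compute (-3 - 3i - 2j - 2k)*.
-3 + 3i + 2j + 2k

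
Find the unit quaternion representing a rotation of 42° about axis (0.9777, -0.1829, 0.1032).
0.9336 + 0.3504i - 0.0655j + 0.037k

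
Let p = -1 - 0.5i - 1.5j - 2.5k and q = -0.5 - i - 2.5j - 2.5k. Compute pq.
-10 - 1.25i + 4.5j + 3.5k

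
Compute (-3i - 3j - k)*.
3i + 3j + k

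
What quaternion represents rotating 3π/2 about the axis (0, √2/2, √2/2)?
-0.7071 + 0.5j + 0.5k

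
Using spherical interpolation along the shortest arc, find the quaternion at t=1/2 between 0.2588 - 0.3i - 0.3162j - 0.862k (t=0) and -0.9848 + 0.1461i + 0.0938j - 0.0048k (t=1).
0.7642 - 0.2741i - 0.2519j - 0.5267k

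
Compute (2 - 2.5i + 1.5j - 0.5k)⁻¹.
0.1569 + 0.1961i - 0.1176j + 0.0392k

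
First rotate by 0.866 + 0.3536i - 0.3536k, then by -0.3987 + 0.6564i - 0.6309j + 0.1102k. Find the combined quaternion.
-0.5384 + 0.6505i - 0.2753j + 0.4595k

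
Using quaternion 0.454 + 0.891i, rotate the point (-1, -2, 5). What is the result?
(-1, -2.87, -4.557)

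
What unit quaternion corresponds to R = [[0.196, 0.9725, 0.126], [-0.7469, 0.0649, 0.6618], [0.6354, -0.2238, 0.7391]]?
0.7071 - 0.3131i - 0.1801j - 0.6079k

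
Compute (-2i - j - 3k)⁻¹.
0.1429i + 0.0714j + 0.2143k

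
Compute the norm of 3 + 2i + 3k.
√22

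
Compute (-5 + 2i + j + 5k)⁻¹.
-0.0909 - 0.0364i - 0.0182j - 0.0909k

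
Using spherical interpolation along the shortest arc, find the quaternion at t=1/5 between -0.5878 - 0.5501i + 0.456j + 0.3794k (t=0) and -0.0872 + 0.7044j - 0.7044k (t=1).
-0.5701 - 0.5098i + 0.6273j + 0.147k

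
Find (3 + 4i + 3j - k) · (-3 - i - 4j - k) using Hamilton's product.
6 - 22i - 16j - 13k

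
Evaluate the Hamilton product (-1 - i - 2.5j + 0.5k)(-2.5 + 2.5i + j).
7.5 - 0.5i + 6.5j + 4k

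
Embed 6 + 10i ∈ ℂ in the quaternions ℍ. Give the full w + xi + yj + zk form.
6 + 10i + 0j + 0k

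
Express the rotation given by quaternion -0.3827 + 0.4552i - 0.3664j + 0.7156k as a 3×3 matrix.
[[-0.2927, 0.2141, 0.9319], [-0.8813, -0.4386, -0.176], [0.371, -0.8728, 0.3171]]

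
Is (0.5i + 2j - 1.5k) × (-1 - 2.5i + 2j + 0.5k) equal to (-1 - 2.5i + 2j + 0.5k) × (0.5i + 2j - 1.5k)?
No: pq = -2 + 3.5i + 1.5j + 7.5k ≠ -2 - 4.5i - 5.5j - 4.5k = qp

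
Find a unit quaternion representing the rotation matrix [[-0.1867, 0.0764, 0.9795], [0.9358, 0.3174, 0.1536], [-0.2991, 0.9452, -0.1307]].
0.5 + 0.3958i + 0.6393j + 0.4297k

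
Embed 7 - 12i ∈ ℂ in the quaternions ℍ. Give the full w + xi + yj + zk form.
7 - 12i + 0j + 0k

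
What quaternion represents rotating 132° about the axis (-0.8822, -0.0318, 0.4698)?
0.4067 - 0.8059i - 0.0291j + 0.4292k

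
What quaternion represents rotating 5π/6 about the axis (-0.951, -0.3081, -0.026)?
0.2588 - 0.9186i - 0.2976j - 0.0251k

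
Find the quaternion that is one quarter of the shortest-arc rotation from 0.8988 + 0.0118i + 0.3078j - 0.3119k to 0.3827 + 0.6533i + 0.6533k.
0.9305 + 0.2404i + 0.2725j - 0.0462k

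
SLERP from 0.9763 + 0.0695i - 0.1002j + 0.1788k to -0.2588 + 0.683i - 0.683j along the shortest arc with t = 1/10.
0.9844 - 0.0311i + 0.0013j + 0.1734k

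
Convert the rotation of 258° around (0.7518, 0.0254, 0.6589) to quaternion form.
-0.6293 + 0.5843i + 0.0197j + 0.5121k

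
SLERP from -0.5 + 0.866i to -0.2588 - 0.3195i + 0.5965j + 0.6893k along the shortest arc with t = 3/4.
0.0531 + 0.5879i - 0.5282j - 0.6104k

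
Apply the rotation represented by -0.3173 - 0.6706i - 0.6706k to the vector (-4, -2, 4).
(4.046, -1.807, -4.046)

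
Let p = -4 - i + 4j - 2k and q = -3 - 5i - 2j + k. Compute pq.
17 + 23i + 7j + 24k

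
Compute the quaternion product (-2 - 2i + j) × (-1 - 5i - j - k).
-7 + 11i - j + 9k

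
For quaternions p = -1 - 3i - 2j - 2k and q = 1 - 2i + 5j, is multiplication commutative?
No: pq = 3 + 9i - 3j - 21k ≠ 3 - 11i - 11j + 17k = qp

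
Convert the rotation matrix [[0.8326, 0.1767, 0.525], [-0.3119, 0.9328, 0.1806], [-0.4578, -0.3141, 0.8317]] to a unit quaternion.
0.9483 - 0.1304i + 0.2591j - 0.1288k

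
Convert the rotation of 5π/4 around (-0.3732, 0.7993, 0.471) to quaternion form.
-0.3827 - 0.3448i + 0.7385j + 0.4351k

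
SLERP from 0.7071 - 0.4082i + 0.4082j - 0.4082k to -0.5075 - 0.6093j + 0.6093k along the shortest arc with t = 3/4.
0.5742 - 0.1069i + 0.574j - 0.574k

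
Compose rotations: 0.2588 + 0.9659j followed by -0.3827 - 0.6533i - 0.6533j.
0.532 - 0.1691i - 0.5387j - 0.631k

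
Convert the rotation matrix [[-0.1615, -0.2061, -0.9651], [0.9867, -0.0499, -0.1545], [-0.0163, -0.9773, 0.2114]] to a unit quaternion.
0.5 - 0.4114i - 0.4744j + 0.5964k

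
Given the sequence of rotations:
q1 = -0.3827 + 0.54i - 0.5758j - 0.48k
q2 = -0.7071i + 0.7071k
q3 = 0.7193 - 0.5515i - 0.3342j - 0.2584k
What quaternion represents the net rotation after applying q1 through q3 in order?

q2 · q1 = 0.7212 + 0.6778i + 0.0424j + 0.1365k
q3 · q2 · q1 = 0.942 + 0.0551i - 0.3104j + 0.115k
0.942 + 0.0551i - 0.3104j + 0.115k


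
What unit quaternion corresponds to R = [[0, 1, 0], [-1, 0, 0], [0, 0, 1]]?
0.7071 - 0.7071k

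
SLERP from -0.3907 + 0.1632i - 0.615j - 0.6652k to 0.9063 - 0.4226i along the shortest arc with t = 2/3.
-0.8453 + 0.3864i - 0.2505j - 0.2709k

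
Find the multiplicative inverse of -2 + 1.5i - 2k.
-0.1951 - 0.1463i + 0.1951k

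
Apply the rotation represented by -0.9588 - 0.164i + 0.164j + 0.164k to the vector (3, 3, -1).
(3.828, 1.833, 0.995)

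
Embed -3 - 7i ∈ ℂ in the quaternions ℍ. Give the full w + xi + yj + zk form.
-3 - 7i + 0j + 0k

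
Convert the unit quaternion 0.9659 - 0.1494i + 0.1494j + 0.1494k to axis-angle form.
axis = (-√3/3, √3/3, √3/3), θ = π/6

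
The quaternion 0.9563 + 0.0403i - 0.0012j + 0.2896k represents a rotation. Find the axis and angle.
axis = (0.1378, -0.0041, 0.9904), θ = 34°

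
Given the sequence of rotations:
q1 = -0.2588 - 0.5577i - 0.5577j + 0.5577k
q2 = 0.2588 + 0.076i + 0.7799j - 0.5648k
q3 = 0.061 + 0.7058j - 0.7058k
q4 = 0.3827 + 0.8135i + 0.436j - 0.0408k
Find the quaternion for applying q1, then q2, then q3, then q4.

q2 · q1 = 0.7253 - 0.044i - 0.0736j + 0.6831k
q3 · q2 · q1 = 0.5783 + 0.4275i + 0.5385j - 0.4392k
q4 · q3 · q2 · q1 = -0.3792 + 0.4645i + 0.7981j + 0.06k
-0.3792 + 0.4645i + 0.7981j + 0.06k


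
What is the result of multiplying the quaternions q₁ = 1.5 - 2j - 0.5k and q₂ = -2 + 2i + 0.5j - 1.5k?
-2.75 + 6.25i + 3.75j + 2.75k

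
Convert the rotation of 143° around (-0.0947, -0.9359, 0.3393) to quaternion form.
0.3173 - 0.0898i - 0.8875j + 0.3218k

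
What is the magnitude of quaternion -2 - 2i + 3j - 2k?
√21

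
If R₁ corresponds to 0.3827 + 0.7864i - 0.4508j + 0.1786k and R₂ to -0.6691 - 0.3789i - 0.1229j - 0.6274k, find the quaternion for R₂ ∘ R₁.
0.0986 - 0.976i - 0.1711j - 0.0922k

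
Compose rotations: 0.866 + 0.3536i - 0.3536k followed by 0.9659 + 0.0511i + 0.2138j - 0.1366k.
0.7701 + 0.3102i + 0.1549j - 0.5354k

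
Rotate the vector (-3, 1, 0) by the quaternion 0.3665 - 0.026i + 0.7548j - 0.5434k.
(2.549, 1.721, 0.736)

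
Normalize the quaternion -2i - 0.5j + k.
-0.8729i - 0.2182j + 0.4364k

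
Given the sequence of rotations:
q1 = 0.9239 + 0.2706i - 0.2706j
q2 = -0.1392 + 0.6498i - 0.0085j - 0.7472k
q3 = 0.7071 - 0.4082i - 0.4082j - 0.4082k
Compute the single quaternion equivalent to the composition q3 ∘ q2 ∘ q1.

q2 · q1 = -0.3067 + 0.3605i - 0.1724j - 0.8639k
q3 · q2 · q1 = -0.4927 + 0.6624i - 0.4965j - 0.2681k
-0.4927 + 0.6624i - 0.4965j - 0.2681k


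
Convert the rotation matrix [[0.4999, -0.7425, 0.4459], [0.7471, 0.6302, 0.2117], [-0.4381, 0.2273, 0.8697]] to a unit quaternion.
0.866 + 0.0045i + 0.2552j + 0.43k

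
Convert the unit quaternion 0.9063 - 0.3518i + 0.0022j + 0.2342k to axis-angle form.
axis = (-0.8324, 0.0052, 0.5541), θ = 50°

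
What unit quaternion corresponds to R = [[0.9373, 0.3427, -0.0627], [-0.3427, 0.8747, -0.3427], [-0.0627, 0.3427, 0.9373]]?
0.9682 + 0.177i - 0.177k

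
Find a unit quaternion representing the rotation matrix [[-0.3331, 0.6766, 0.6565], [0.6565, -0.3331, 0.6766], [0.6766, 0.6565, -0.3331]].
-0.0087 + 0.5773i + 0.5773j + 0.5773k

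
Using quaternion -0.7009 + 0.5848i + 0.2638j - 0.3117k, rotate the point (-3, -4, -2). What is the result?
(-0.017, -4.034, 3.568)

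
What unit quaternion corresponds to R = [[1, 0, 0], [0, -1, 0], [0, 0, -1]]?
i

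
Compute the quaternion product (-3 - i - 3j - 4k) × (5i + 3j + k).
18 - 6i - 28j + 9k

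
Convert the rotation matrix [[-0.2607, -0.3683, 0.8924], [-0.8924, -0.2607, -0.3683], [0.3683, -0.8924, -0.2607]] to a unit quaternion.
-0.2334 + 0.5614i - 0.5614j + 0.5614k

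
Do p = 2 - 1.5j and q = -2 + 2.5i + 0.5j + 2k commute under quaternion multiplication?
No: pq = -3.25 + 2i + 4j + 7.75k ≠ -3.25 + 8i + 4j + 0.25k = qp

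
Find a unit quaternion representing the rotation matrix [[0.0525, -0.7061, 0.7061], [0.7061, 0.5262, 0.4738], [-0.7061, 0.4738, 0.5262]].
0.7254 + 0.4867j + 0.4867k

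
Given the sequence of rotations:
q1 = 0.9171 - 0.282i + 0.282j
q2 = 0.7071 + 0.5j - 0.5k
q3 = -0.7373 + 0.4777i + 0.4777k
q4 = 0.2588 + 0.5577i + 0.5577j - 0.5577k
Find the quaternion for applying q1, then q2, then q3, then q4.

q2 · q1 = 0.5075 - 0.0584i + 0.799j - 0.3175k
q3 · q2 · q1 = -0.1946 - 0.0962i - 0.4653j + 0.8582k
q4 · q3 · q2 · q1 = 0.7414 + 0.0857i - 0.6539j + 0.1248k
0.7414 + 0.0857i - 0.6539j + 0.1248k


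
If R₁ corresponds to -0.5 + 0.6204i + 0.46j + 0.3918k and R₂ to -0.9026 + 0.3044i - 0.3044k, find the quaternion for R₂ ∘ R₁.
0.3817 - 0.5721i - 0.7233j - 0.0614k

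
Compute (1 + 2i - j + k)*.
1 - 2i + j - k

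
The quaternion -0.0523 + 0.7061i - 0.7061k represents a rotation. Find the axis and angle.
axis = (√2/2, 0, -√2/2), θ = 186°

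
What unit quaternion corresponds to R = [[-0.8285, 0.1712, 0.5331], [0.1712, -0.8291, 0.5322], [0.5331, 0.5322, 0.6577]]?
0.2928i + 0.2923j + 0.9104k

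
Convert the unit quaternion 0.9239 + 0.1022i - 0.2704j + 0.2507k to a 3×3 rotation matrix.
[[0.7281, -0.5185, -0.4484], [0.408, 0.8534, -0.3244], [0.5509, 0.0533, 0.8329]]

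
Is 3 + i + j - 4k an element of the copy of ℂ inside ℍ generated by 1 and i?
No. The quaternion 3 + i + j - 4k has j-coefficient y = 1 and k-coefficient z = -4, not both zero, so it does not lie in the complex subalgebra spanned by 1 and i.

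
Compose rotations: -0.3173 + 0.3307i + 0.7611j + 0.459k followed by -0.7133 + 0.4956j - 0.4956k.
0.0766 + 0.3688i - 0.864j - 0.334k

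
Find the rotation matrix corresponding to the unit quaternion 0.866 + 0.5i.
[[1, 0, 0], [0, 0.5, -0.866], [0, 0.866, 0.5]]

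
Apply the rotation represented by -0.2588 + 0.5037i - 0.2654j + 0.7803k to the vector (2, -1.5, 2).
(0.925, -0.562, 3.013)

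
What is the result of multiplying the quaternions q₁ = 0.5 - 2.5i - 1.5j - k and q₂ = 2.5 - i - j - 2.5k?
-5.25 - 4i - 9.5j - 2.75k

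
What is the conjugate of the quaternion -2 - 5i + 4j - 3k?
-2 + 5i - 4j + 3k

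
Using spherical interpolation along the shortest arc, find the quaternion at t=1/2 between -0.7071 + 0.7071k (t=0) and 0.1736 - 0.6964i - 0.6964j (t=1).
-0.5877 + 0.4647i + 0.4647j + 0.4719k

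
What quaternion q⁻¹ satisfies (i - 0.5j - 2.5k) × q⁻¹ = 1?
-0.1333i + 0.0667j + 0.3333k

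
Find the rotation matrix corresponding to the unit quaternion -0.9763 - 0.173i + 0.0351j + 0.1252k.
[[0.9662, 0.2323, -0.1119], [-0.2566, 0.9088, -0.329], [0.0252, 0.3466, 0.9377]]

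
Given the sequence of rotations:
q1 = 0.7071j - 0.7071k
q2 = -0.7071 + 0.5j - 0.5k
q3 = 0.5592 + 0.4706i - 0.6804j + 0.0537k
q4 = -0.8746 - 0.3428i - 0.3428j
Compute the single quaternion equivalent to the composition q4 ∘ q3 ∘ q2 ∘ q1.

q2 · q1 = -0.7071 - 0.5j + 0.5k
q3 · q2 · q1 = -0.7625 - 0.6461i - 0.0338j + 0.0063k
q4 · q3 · q2 · q1 = 0.4338 + 0.8243i + 0.2931j - 0.2154k
0.4338 + 0.8243i + 0.2931j - 0.2154k


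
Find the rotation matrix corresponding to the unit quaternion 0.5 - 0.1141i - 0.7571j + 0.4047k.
[[-0.474, -0.2319, -0.8495], [0.5775, 0.6464, -0.4987], [0.6647, -0.7269, -0.1724]]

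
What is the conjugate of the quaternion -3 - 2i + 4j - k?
-3 + 2i - 4j + k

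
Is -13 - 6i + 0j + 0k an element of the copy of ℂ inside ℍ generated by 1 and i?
Yes. The quaternion -13 - 6i has j- and k-coefficients y = z = 0, so it lies in the complex subalgebra spanned by 1 and i.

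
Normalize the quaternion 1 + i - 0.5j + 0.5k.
0.6325 + 0.6325i - 0.3162j + 0.3162k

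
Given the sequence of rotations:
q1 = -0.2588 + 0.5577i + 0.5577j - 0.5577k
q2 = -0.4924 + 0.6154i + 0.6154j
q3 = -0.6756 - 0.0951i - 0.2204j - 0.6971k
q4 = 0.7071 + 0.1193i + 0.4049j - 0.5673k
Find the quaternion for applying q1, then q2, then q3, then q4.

q2 · q1 = -0.559 - 0.7771i - 0.0907j + 0.2746k
q3 · q2 · q1 = 0.4752 + 0.4544i + 0.7523j + 0.0415k
q4 · q3 · q2 · q1 = 0.0007 + 0.8216i + 0.4616j - 0.3345k
0.0007 + 0.8216i + 0.4616j - 0.3345k


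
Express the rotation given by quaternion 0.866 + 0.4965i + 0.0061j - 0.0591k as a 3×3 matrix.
[[0.9929, 0.1084, -0.0481], [-0.0963, 0.5, -0.8607], [-0.0693, 0.8592, 0.5069]]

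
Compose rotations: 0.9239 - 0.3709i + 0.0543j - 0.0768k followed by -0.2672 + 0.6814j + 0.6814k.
-0.2315 + 0.0098i + 0.3623j + 0.9028k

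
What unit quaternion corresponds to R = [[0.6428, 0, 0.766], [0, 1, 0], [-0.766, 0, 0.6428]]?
0.9063 + 0.4226j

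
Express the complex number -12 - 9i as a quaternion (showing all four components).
-12 - 9i + 0j + 0k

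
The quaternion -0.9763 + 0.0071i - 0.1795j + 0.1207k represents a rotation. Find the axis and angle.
axis = (0.0328, -0.8294, 0.5577), θ = 335°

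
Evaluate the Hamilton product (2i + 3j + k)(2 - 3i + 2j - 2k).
2 - 4i + 7j + 15k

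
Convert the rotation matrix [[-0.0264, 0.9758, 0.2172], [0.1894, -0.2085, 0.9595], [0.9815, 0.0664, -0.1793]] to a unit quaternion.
-0.3827 + 0.5834i + 0.4993j + 0.5137k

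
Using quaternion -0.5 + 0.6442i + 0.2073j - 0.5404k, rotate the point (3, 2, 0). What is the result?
(0.443, 1.594, -3.203)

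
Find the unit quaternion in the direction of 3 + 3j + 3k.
0.5774 + 0.5774j + 0.5774k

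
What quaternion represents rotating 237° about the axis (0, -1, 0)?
-0.4772 - 0.8788j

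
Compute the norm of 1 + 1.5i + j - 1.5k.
2.55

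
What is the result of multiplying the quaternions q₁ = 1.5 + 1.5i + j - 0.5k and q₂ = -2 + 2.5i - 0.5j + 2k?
-5.25 + 2.5i - 7j + 0.75k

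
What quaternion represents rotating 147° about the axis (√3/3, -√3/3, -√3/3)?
0.284 + 0.5536i - 0.5536j - 0.5536k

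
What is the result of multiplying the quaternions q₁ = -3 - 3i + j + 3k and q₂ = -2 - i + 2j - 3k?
10 - 20j - 2k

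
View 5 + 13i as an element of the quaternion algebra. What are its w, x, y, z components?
5 + 13i + 0j + 0k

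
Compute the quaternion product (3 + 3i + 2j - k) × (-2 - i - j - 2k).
-3 - 14i - 5k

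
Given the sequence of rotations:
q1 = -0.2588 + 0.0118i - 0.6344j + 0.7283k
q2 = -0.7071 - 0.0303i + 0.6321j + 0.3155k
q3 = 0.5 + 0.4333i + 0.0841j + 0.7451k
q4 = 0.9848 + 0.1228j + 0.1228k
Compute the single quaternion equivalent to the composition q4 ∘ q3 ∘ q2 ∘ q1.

q2 · q1 = 0.3546 + 0.66i + 0.3108j - 0.5849k
q3 · q2 · q1 = 0.301 + 0.2029i + 0.9304j + 0.0509k
q4 · q3 · q2 · q1 = 0.1759 + 0.0918i + 0.9781j + 0.0622k
0.1759 + 0.0918i + 0.9781j + 0.0622k


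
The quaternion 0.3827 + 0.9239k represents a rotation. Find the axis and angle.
axis = (0, 0, 1), θ = 3π/4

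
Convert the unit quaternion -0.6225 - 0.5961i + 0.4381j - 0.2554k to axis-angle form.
axis = (-0.7617, 0.5598, -0.3263), θ = 257°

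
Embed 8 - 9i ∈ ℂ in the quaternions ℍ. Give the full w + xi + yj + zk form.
8 - 9i + 0j + 0k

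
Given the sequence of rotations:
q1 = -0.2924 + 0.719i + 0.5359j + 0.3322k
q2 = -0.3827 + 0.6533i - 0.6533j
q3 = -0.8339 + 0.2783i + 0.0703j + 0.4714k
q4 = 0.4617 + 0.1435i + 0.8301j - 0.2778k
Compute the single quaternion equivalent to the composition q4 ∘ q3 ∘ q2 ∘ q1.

q2 · q1 = -0.0077 - 0.6832i - 0.2311j + 0.6927k
q3 · q2 · q1 = -0.1137 + 0.7252i - 0.3227j - 0.5976k
q4 · q3 · q2 · q1 = -0.0547 - 0.2672i - 0.3591j - 0.8926k
-0.0547 - 0.2672i - 0.3591j - 0.8926k


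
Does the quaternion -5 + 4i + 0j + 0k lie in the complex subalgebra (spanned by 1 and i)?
Yes. The quaternion -5 + 4i has j- and k-coefficients y = z = 0, so it lies in the complex subalgebra spanned by 1 and i.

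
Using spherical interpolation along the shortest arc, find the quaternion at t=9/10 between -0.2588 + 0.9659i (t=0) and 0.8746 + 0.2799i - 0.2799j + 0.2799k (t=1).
0.8192 + 0.4218i - 0.2748j + 0.2748k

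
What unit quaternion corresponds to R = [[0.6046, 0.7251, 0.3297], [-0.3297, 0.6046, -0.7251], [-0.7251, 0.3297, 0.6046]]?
0.8387 + 0.3144i + 0.3144j - 0.3144k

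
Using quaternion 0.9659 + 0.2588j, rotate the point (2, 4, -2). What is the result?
(0.732, 4, -2.732)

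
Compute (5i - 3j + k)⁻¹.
-0.1429i + 0.0857j - 0.0286k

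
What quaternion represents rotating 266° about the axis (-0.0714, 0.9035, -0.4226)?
-0.682 - 0.0522i + 0.6608j - 0.3091k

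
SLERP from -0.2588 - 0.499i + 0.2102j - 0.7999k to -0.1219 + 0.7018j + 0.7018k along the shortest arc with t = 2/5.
-0.122 - 0.3508i - 0.1971j - 0.9073k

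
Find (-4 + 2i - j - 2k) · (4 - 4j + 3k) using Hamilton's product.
-14 - 3i + 6j - 28k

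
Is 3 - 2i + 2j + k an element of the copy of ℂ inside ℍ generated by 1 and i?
No. The quaternion 3 - 2i + 2j + k has j-coefficient y = 2 and k-coefficient z = 1, not both zero, so it does not lie in the complex subalgebra spanned by 1 and i.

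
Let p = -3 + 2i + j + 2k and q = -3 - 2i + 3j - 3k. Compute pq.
16 - 9i - 10j + 11k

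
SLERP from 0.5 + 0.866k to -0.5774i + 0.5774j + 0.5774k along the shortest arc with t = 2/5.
0.3394 - 0.2712i + 0.2712j + 0.8589k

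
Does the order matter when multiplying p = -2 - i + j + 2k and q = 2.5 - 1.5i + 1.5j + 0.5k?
Yes: pq = -9 - 2i - 3j + 4k ≠ -9 + 3i + 2j + 4k = qp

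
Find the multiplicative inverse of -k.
k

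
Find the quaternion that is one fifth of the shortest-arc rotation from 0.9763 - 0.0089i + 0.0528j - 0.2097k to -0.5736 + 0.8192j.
0.9722 - 0.0076i - 0.1501j - 0.1795k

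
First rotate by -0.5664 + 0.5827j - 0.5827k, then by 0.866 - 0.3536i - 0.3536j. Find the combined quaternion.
-0.2845 + 0.4063i + 0.4989j - 0.7107k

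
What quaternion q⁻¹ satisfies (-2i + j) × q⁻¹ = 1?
0.4i - 0.2j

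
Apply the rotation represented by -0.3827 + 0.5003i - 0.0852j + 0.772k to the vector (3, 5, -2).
(0.233, -5.994, -1.42)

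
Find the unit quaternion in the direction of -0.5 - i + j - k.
-0.2774 - 0.5547i + 0.5547j - 0.5547k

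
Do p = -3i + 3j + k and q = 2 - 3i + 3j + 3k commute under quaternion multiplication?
No: pq = -21 + 12j + 2k ≠ -21 - 12i + 2k = qp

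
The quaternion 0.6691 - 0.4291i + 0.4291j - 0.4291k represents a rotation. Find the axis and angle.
axis = (-√3/3, √3/3, -√3/3), θ = 96°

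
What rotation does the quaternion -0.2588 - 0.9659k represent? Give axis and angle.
axis = (0, 0, -1), θ = 7π/6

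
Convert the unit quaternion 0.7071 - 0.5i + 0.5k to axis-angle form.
axis = (-√2/2, 0, √2/2), θ = π/2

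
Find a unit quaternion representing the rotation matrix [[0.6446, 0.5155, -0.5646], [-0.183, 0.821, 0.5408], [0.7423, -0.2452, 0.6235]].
0.8788 - 0.2236i - 0.3718j - 0.1987k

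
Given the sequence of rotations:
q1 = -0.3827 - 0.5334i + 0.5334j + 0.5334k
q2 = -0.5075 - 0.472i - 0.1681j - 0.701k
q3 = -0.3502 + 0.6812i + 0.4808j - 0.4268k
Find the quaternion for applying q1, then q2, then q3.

q2 · q1 = 0.406 + 0.7356i + 0.4193j - 0.3439k
q3 · q2 · q1 = -0.9916 + 0.0326i - 0.0313j - 0.1209k
-0.9916 + 0.0326i - 0.0313j - 0.1209k


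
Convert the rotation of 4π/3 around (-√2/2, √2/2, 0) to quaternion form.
-0.5 - 0.6124i + 0.6124j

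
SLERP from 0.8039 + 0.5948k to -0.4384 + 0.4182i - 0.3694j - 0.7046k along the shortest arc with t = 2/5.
0.6957 - 0.179i + 0.1581j + 0.6775k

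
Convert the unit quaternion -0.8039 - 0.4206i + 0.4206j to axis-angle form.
axis = (-√2/2, √2/2, 0), θ = 287°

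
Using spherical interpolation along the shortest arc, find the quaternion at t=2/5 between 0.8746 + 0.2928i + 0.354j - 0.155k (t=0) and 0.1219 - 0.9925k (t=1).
0.7029 + 0.2142i + 0.259j - 0.6268k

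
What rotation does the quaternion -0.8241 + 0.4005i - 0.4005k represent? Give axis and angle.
axis = (√2/2, 0, -√2/2), θ = 291°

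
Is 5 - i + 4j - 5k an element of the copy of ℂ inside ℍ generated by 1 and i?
No. The quaternion 5 - i + 4j - 5k has j-coefficient y = 4 and k-coefficient z = -5, not both zero, so it does not lie in the complex subalgebra spanned by 1 and i.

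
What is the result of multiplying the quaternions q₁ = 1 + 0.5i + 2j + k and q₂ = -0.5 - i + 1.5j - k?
-2 - 4.75i + 1.25k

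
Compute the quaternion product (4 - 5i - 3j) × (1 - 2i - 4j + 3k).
-18 - 22i - 4j + 26k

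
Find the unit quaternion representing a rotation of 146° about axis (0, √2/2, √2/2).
0.2924 + 0.6762j + 0.6762k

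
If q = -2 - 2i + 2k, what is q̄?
-2 + 2i - 2k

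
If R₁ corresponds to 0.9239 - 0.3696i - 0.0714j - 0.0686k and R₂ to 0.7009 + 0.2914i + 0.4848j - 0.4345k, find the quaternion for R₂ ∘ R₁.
0.7601 - 0.0541i + 0.5784j - 0.2911k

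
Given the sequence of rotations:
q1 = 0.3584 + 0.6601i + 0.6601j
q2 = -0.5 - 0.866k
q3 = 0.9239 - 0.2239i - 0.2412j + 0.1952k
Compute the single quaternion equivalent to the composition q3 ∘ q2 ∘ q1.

q2 · q1 = -0.1792 + 0.2416i - 0.9017j - 0.3104k
q3 · q2 · q1 = -0.2684 + 0.5142i - 0.8122j - 0.0616k
-0.2684 + 0.5142i - 0.8122j - 0.0616k


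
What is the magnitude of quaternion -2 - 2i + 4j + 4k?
√40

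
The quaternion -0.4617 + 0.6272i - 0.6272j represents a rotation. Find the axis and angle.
axis = (√2/2, -√2/2, 0), θ = 235°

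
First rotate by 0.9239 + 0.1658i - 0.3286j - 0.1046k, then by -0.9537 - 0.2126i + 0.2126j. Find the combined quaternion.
-0.776 - 0.3768i + 0.4876j + 0.1344k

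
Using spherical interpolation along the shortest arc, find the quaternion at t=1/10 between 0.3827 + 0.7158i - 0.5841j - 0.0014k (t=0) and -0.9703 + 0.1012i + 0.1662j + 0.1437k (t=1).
0.4836 + 0.6623i - 0.5719j - 0.0195k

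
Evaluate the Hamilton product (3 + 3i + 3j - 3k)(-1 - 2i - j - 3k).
-3 - 21i + 9j - 3k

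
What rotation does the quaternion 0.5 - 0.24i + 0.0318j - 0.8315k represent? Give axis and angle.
axis = (-0.2771, 0.0367, -0.9601), θ = 2π/3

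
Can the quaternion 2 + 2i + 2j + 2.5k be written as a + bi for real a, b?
No. The quaternion 2 + 2i + 2j + 2.5k has j-coefficient y = 2 and k-coefficient z = 2.5, not both zero, so it does not lie in the complex subalgebra spanned by 1 and i.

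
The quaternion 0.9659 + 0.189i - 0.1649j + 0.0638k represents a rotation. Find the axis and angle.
axis = (0.7303, -0.6371, 0.2465), θ = π/6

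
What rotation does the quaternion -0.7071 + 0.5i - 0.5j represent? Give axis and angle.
axis = (√2/2, -√2/2, 0), θ = 3π/2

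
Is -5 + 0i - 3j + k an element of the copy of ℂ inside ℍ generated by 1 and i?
No. The quaternion -5 - 3j + k has j-coefficient y = -3 and k-coefficient z = 1, not both zero, so it does not lie in the complex subalgebra spanned by 1 and i.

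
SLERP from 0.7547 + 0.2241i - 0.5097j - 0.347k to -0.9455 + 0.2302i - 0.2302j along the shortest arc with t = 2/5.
0.9427 + 0.0438i - 0.2352j - 0.2326k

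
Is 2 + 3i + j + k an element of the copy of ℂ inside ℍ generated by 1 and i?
No. The quaternion 2 + 3i + j + k has j-coefficient y = 1 and k-coefficient z = 1, not both zero, so it does not lie in the complex subalgebra spanned by 1 and i.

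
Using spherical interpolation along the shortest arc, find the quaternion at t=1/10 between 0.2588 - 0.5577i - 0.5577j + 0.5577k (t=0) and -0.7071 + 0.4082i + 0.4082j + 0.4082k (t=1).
0.3326 - 0.5765i - 0.5765j + 0.474k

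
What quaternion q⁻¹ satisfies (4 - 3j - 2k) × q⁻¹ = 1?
0.1379 + 0.1034j + 0.069k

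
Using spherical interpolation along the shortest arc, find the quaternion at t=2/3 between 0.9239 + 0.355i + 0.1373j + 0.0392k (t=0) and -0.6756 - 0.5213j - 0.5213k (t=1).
0.8139 + 0.1295i + 0.418j + 0.3822k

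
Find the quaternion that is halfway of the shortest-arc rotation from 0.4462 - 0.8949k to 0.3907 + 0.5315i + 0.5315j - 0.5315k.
0.4607 + 0.2926i + 0.2926j - 0.7852k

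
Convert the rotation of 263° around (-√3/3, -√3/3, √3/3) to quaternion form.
-0.6626 - 0.4324i - 0.4324j + 0.4324k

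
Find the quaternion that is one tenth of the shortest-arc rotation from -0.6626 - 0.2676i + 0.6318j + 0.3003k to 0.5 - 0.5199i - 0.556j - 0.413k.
-0.6668 - 0.188i + 0.6447j + 0.3232k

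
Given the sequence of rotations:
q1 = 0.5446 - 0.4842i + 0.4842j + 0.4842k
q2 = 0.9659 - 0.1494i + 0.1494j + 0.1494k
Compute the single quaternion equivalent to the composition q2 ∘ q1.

q2 · q1 = 0.309 - 0.5491i + 0.5491j + 0.5491k
0.309 - 0.5491i + 0.5491j + 0.5491k


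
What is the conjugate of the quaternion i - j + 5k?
-i + j - 5k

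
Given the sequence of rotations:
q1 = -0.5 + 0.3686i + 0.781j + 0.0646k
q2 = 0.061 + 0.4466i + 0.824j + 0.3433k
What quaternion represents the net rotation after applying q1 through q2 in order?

q2 · q1 = -0.8608 - 0.4157i - 0.2667j - 0.1226k
-0.8608 - 0.4157i - 0.2667j - 0.1226k


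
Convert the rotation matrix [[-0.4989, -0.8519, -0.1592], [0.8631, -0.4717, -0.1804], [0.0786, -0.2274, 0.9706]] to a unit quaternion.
0.5 - 0.0235i - 0.1189j + 0.8575k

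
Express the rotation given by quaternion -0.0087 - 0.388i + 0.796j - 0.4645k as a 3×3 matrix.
[[-0.6988, -0.6258, 0.3466], [-0.6096, 0.2674, -0.7462], [0.3743, -0.7327, -0.5683]]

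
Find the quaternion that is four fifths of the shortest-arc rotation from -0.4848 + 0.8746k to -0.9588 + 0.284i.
-0.9458 + 0.2451i + 0.2131k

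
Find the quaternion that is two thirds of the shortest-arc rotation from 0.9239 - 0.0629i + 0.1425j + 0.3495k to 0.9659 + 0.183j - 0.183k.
0.9843 - 0.0219i + 0.1751j - 0.0036k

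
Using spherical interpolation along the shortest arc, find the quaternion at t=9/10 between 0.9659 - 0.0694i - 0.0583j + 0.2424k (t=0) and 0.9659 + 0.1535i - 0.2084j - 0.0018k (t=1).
0.9718 + 0.1316i - 0.1943j + 0.0232k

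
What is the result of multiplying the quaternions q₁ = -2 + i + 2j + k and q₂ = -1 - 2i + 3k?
1 + 9i - 7j - 3k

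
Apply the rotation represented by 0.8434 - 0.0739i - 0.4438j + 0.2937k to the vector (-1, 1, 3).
(-3.239, -0.153, 0.695)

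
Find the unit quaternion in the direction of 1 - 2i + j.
0.4082 - 0.8165i + 0.4082j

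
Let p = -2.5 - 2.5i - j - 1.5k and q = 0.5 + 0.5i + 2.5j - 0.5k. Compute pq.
1.75 + 1.75i - 8.75j - 5.25k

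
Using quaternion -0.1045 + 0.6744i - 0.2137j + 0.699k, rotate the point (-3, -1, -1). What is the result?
(-0.64, 2.348, -2.254)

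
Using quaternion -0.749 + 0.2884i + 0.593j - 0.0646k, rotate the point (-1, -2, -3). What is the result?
(1.998, -3.156, -0.225)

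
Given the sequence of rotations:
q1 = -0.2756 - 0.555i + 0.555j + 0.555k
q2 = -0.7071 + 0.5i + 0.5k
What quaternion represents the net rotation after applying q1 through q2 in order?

q2 · q1 = 0.1949 - 0.0229i - 0.9474j - 0.2527k
0.1949 - 0.0229i - 0.9474j - 0.2527k


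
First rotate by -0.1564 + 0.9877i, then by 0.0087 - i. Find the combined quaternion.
0.9863 + 0.165i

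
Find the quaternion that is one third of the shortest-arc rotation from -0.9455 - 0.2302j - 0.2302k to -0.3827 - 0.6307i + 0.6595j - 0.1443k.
-0.9221 - 0.278i + 0.1072j - 0.247k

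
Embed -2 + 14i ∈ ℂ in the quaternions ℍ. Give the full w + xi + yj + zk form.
-2 + 14i + 0j + 0k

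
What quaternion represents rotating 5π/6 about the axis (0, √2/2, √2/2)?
0.2588 + 0.683j + 0.683k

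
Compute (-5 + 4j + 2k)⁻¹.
-0.1111 - 0.0889j - 0.0444k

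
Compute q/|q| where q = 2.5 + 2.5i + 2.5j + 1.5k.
0.5455 + 0.5455i + 0.5455j + 0.3273k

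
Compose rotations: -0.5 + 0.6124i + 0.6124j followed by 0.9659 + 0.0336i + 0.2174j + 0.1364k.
-0.6367 + 0.4912i + 0.5663j - 0.1808k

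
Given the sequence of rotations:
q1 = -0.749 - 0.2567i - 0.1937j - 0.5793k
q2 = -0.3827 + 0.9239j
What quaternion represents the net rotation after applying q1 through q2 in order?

q2 · q1 = 0.4656 - 0.437i - 0.6179j + 0.4589k
0.4656 - 0.437i - 0.6179j + 0.4589k


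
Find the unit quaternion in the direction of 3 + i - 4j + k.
0.5774 + 0.1925i - 0.7698j + 0.1925k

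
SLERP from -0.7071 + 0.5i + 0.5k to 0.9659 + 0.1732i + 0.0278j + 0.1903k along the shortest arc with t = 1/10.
-0.777 + 0.4461i - 0.0034j + 0.4441k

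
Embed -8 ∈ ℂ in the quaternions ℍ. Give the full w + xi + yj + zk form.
-8 + 0i + 0j + 0k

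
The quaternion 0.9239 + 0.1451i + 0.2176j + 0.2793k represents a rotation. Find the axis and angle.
axis = (0.3792, 0.5687, 0.7299), θ = π/4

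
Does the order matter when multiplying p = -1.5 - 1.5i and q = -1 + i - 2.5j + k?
Yes: pq = 3 + 5.25j + 2.25k ≠ 3 + 2.25j - 5.25k = qp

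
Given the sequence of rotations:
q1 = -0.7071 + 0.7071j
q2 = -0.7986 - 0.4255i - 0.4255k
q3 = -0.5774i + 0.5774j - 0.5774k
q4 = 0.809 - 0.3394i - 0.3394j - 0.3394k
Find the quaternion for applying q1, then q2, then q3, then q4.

q2 · q1 = 0.5647 + 0.6017i - 0.5647j
q3 · q2 · q1 = 0.6735 - 0.6521i - 0.0214j - 0.3474k
q4 · q3 · q2 · q1 = 0.1984 - 0.6455i - 0.1425j - 0.7237k
0.1984 - 0.6455i - 0.1425j - 0.7237k


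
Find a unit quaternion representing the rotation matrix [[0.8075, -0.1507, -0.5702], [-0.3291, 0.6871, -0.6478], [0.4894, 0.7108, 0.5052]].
0.866 + 0.3922i - 0.3059j - 0.0515k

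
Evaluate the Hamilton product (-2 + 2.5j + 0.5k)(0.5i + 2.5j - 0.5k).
-6 - 3.5i - 4.75j - 0.25k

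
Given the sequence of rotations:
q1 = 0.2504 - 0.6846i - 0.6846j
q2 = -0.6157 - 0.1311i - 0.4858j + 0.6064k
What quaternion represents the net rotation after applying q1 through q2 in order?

q2 · q1 = -0.5765 + 0.8038i - 0.1153j - 0.091k
-0.5765 + 0.8038i - 0.1153j - 0.091k


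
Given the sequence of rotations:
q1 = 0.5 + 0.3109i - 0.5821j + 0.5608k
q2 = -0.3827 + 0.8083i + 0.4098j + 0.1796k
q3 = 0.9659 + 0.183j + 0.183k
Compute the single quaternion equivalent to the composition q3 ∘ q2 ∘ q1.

q2 · q1 = -0.3048 + 0.6195i + 0.0302j - 0.7227k
q3 · q2 · q1 = -0.1677 + 0.4606i + 0.0868j - 0.8672k
-0.1677 + 0.4606i + 0.0868j - 0.8672k


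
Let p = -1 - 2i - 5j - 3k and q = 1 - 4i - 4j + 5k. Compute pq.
-14 - 35i + 21j - 20k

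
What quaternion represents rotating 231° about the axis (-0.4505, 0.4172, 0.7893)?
-0.4305 - 0.4066i + 0.3766j + 0.7124k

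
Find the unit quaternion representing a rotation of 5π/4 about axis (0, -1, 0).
-0.3827 - 0.9239j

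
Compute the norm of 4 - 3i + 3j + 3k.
√43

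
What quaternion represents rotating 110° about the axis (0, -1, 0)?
0.5736 - 0.8192j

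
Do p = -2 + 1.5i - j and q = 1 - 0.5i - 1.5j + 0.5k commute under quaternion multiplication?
No: pq = -2.75 + 2i + 1.25j - 3.75k ≠ -2.75 + 3i + 2.75j + 1.75k = qp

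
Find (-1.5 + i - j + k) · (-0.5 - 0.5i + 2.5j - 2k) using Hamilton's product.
5.75 - 0.25i - 1.75j + 4.5k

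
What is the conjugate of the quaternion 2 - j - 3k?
2 + j + 3k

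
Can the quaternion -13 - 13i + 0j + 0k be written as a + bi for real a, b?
Yes. The quaternion -13 - 13i has j- and k-coefficients y = z = 0, so it lies in the complex subalgebra spanned by 1 and i.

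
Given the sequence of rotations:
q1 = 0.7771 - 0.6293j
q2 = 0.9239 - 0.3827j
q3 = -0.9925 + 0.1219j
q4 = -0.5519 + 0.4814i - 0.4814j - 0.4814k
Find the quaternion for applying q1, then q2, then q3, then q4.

q2 · q1 = 0.4771 - 0.8788j
q3 · q2 · q1 = -0.3664 + 0.9304j
q4 · q3 · q2 · q1 = 0.6501 + 0.2715i - 0.3371j + 0.6243k
0.6501 + 0.2715i - 0.3371j + 0.6243k


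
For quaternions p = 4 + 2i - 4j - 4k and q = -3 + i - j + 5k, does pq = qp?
No: pq = 2 - 26i - 6j + 34k ≠ 2 + 22i + 22j + 30k = qp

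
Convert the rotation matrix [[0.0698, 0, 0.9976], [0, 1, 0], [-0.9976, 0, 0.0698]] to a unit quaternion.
0.7314 + 0.682j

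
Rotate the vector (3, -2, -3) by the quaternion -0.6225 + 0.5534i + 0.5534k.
(-2.053, -3.684, 2.053)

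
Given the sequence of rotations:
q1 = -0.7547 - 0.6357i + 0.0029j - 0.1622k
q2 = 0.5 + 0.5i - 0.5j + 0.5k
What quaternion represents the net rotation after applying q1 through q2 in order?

q2 · q1 = 0.0231 - 0.6156i + 0.1421j - 0.7749k
0.0231 - 0.6156i + 0.1421j - 0.7749k


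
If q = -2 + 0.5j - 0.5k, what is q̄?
-2 - 0.5j + 0.5k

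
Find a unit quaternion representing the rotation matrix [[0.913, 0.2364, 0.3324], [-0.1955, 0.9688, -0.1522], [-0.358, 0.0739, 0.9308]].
0.9763 + 0.0579i + 0.1768j - 0.1106k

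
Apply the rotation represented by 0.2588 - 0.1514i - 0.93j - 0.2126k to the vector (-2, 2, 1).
(2.007, 1.858, -1.233)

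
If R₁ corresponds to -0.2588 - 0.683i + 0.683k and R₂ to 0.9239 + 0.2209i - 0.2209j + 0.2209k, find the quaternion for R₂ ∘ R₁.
-0.2391 - 0.8391i - 0.2446j + 0.423k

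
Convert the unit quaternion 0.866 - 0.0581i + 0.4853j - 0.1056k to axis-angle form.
axis = (-0.1162, 0.9705, -0.2112), θ = π/3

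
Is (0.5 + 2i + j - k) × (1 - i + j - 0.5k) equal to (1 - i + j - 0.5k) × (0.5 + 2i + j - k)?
No: pq = 1 + 2i + 3.5j + 1.75k ≠ 1 + i - 0.5j - 4.25k = qp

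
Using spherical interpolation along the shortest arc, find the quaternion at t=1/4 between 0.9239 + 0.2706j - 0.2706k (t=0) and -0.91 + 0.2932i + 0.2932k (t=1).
0.9346 - 0.0752i + 0.2054j - 0.2806k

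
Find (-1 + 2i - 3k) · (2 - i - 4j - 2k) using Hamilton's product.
-6 - 7i + 11j - 12k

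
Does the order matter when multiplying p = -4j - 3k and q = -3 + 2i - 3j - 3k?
Yes: pq = -21 + 3i + 6j + 17k ≠ -21 - 3i + 18j + k = qp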